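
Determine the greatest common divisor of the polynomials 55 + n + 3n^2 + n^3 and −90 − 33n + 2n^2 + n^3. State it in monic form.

5 + n

Apply the Euclidean algorithm:
  n^3 + 3n^2 + n + 55 = (n^3 + 2n^2 − 33n − 90) + (n^2 + 34n + 145)
  n^3 + 2n^2 − 33n − 90 = (n − 32)(n^2 + 34n + 145) + (910n + 4550)
  n^2 + 34n + 145 = ((1/910)n + 29/910)(910n + 4550) + (0)
Last nonzero remainder: 910n + 4550. Dividing through by 910 gives the monic gcd n + 5.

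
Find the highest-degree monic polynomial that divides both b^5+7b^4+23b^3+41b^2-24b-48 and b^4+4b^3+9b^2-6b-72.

b^2+3b+12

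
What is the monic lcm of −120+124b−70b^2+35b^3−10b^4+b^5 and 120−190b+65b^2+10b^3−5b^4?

By polynomial division,
  b^5−10b^4+35b^3−70b^2+124b−120 = (−(1/5)b+8/5)(−5b^4+10b^3+65b^2−190b+120) + (32b^3−212b^2+452b−312)
  −5b^4+10b^3+65b^2−190b+120 = (−(5/32)b−185/256)(32b^3−212b^2+452b−312) + (−(1125/64)b^2+(5625/64)b−3375/32)
  32b^3−212b^2+452b−312 = (−(2048/1125)b+3328/1125)(−(1125/64)b^2+(5625/64)b−3375/32) + (0)
Last nonzero remainder: −(1125/64)b^2+(5625/64)b−3375/32. Dividing through by −1125/64 gives the monic gcd b^2−5b+6.
Then lcm(f, g) = f·g / gcd(f, g); expanding and making the result monic gives the answer.

480−856b+532b^2−226b^3+75b^4+b^5−7b^6+b^7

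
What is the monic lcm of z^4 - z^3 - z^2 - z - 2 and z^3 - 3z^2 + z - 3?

z^5 - 4z^4 + 2z^3 + 2z^2 + z + 6

By polynomial division,
  z^4 - z^3 - z^2 - z - 2 = (z + 2)(z^3 - 3z^2 + z - 3) + (4z^2 + 4)
  z^3 - 3z^2 + z - 3 = ((1/4)z - 3/4)(4z^2 + 4) + (0)
Last nonzero remainder: 4z^2 + 4. Dividing through by 4 gives the monic gcd z^2 + 1.
Then lcm(f, g) = f·g / gcd(f, g); expanding and making the result monic gives the answer.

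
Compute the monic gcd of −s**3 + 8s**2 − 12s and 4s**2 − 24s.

Euclidean algorithm in ℚ[s]:
  −s**3 + 8s**2 − 12s = (−(1/4)s + 1/2)(4s**2 − 24s) + (0)
Last nonzero remainder: 4s**2 − 24s. Dividing through by 4 gives the monic gcd s**2 − 6s.

s**2 − 6s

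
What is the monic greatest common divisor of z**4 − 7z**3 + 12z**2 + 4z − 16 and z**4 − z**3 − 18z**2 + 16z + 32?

z**3 − 5z**2 + 2z + 8

Apply the Euclidean algorithm:
  z**4 − 7z**3 + 12z**2 + 4z − 16 = (z**4 − z**3 − 18z**2 + 16z + 32) + (−6z**3 + 30z**2 − 12z − 48)
  z**4 − z**3 − 18z**2 + 16z + 32 = (−(1/6)z − 2/3)(−6z**3 + 30z**2 − 12z − 48) + (0)
Last nonzero remainder: −6z**3 + 30z**2 − 12z − 48. Dividing through by −6 gives the monic gcd z**3 − 5z**2 + 2z + 8.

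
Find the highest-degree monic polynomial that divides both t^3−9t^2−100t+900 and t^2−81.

t−9

Apply the Euclidean algorithm:
  t^3−9t^2−100t+900 = (t−9)(t^2−81) + (−19t+171)
  t^2−81 = (−(1/19)t−9/19)(−19t+171) + (0)
Last nonzero remainder: −19t+171. Dividing through by −19 gives the monic gcd t−9.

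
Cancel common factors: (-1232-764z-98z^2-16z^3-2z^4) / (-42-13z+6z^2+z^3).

By polynomial division,
  -2z^4-16z^3-98z^2-764z-1232 = (-2z-4)(z^3+6z^2-13z-42) + (-100z^2-900z-1400)
  z^3+6z^2-13z-42 = (-(1/100)z+3/100)(-100z^2-900z-1400) + (0)
Last nonzero remainder: -100z^2-900z-1400. Dividing through by -100 gives the monic gcd z^2+9z+14.
Cancel z^2+9z+14 from numerator and denominator to get the reduced form.

(-88+2z-2z^2)/(-3+z)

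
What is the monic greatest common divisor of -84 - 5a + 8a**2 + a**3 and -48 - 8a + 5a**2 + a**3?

-12 + a + a**2

By polynomial division,
  a**3 + 8a**2 - 5a - 84 = (a**3 + 5a**2 - 8a - 48) + (3a**2 + 3a - 36)
  a**3 + 5a**2 - 8a - 48 = ((1/3)a + 4/3)(3a**2 + 3a - 36) + (0)
Last nonzero remainder: 3a**2 + 3a - 36. Dividing through by 3 gives the monic gcd a**2 + a - 12.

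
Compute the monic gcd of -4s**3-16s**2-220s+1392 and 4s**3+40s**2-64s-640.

Euclidean algorithm in ℚ[s]:
  -4s**3-16s**2-220s+1392 = (-1)(4s**3+40s**2-64s-640) + (24s**2-284s+752)
  4s**3+40s**2-64s-640 = ((1/6)s+131/36)(24s**2-284s+752) + ((7597/9)s-30388/9)
  24s**2-284s+752 = ((216/7597)s-1692/7597)((7597/9)s-30388/9) + (0)
Last nonzero remainder: (7597/9)s-30388/9. Dividing through by 7597/9 gives the monic gcd s-4.

s-4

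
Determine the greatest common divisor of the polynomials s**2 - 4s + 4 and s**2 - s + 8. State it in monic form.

1

Apply the Euclidean algorithm:
  s**2 - 4s + 4 = (s**2 - s + 8) + (-3s - 4)
  s**2 - s + 8 = (-(1/3)s + 7/9)(-3s - 4) + (100/9)
  -3s - 4 = (-(27/100)s - 9/25)(100/9) + (0)
The last nonzero remainder is the constant 100/9, so the polynomials are coprime and gcd = 1.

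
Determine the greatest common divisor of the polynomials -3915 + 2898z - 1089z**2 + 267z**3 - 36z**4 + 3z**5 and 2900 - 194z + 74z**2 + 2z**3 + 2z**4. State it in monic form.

29 - 6z + z**2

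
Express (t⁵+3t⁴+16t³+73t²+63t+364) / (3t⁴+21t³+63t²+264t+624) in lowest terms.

(t²+7)/(3t+12)

Euclidean algorithm in ℚ[t]:
  t⁵+3t⁴+16t³+73t²+63t+364 = ((1/3)t−4/3)(3t⁴+21t³+63t²+264t+624) + (23t³+69t²+207t+1196)
  3t⁴+21t³+63t²+264t+624 = ((3/23)t+12/23)(23t³+69t²+207t+1196) + (0)
Last nonzero remainder: 23t³+69t²+207t+1196. Dividing through by 23 gives the monic gcd t³+3t²+9t+52.
Cancel t³+3t²+9t+52 from numerator and denominator to get the reduced form.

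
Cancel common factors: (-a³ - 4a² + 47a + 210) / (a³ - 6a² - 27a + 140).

Euclidean algorithm in ℚ[a]:
  -a³ - 4a² + 47a + 210 = (-1)(a³ - 6a² - 27a + 140) + (-10a² + 20a + 350)
  a³ - 6a² - 27a + 140 = (-(1/10)a + 2/5)(-10a² + 20a + 350) + (0)
Last nonzero remainder: -10a² + 20a + 350. Dividing through by -10 gives the monic gcd a² - 2a - 35.
Cancel a² - 2a - 35 from numerator and denominator to get the reduced form.

(-a - 6)/(a - 4)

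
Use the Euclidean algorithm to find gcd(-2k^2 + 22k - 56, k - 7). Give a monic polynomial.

k - 7

Repeated division with remainder:
  -2k^2 + 22k - 56 = (-2k + 8)(k - 7) + (0)
The last nonzero remainder k - 7 is already monic.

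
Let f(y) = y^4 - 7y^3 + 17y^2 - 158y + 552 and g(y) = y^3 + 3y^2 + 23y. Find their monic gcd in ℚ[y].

Euclidean algorithm in ℚ[y]:
  y^4 - 7y^3 + 17y^2 - 158y + 552 = (y - 10)(y^3 + 3y^2 + 23y) + (24y^2 + 72y + 552)
  y^3 + 3y^2 + 23y = ((1/24)y)(24y^2 + 72y + 552) + (0)
Last nonzero remainder: 24y^2 + 72y + 552. Dividing through by 24 gives the monic gcd y^2 + 3y + 23.

y^2 + 3y + 23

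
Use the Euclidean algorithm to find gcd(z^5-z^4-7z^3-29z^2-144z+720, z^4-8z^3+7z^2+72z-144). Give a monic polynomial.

z^2-7z+12

By polynomial division,
  z^5-z^4-7z^3-29z^2-144z+720 = (z+7)(z^4-8z^3+7z^2+72z-144) + (42z^3-150z^2-504z+1728)
  z^4-8z^3+7z^2+72z-144 = ((1/42)z-31/294)(42z^3-150z^2-504z+1728) + ((156/49)z^2-(156/7)z+1872/49)
  42z^3-150z^2-504z+1728 = ((343/26)z+588/13)((156/49)z^2-(156/7)z+1872/49) + (0)
Last nonzero remainder: (156/49)z^2-(156/7)z+1872/49. Dividing through by 156/49 gives the monic gcd z^2-7z+12.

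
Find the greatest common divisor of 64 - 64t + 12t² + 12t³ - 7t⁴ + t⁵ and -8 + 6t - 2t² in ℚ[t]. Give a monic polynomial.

Apply the Euclidean algorithm:
  t⁵ - 7t⁴ + 12t³ + 12t² - 64t + 64 = (-(1/2)t³ + 2t² + 2t - 8)(-2t² + 6t - 8) + (0)
Last nonzero remainder: -2t² + 6t - 8. Dividing through by -2 gives the monic gcd t² - 3t + 4.

4 - 3t + t²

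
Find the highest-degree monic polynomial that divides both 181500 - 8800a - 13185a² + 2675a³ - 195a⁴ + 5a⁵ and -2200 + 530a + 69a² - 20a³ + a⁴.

Apply the Euclidean algorithm:
  5a⁵ - 195a⁴ + 2675a³ - 13185a² - 8800a + 181500 = (5a - 95)(a⁴ - 20a³ + 69a² + 530a - 2200) + (430a³ - 9280a² + 52550a - 27500)
  a⁴ - 20a³ + 69a² + 530a - 2200 = ((1/430)a + 34/9245)(430a³ - 9280a² + 52550a - 27500) + (-(35280/1849)a² + (740880/1849)a - 3880800/1849)
  430a³ - 9280a² + 52550a - 27500 = (-(79507/3528)a + 46225/3528)(-(35280/1849)a² + (740880/1849)a - 3880800/1849) + (0)
Last nonzero remainder: -(35280/1849)a² + (740880/1849)a - 3880800/1849. Dividing through by -35280/1849 gives the monic gcd a² - 21a + 110.

110 - 21a + a²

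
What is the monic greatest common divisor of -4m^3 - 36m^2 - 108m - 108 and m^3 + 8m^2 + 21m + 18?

m^2 + 6m + 9

Repeated division with remainder:
  -4m^3 - 36m^2 - 108m - 108 = (-4)(m^3 + 8m^2 + 21m + 18) + (-4m^2 - 24m - 36)
  m^3 + 8m^2 + 21m + 18 = (-(1/4)m - 1/2)(-4m^2 - 24m - 36) + (0)
Last nonzero remainder: -4m^2 - 24m - 36. Dividing through by -4 gives the monic gcd m^2 + 6m + 9.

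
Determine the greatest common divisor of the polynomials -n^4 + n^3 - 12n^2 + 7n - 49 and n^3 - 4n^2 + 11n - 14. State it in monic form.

Repeated division with remainder:
  -n^4 + n^3 - 12n^2 + 7n - 49 = (-n - 3)(n^3 - 4n^2 + 11n - 14) + (-13n^2 + 26n - 91)
  n^3 - 4n^2 + 11n - 14 = (-(1/13)n + 2/13)(-13n^2 + 26n - 91) + (0)
Last nonzero remainder: -13n^2 + 26n - 91. Dividing through by -13 gives the monic gcd n^2 - 2n + 7.

n^2 - 2n + 7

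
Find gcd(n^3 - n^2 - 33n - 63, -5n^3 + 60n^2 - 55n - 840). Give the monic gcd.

Repeated division with remainder:
  n^3 - n^2 - 33n - 63 = (-1/5)(-5n^3 + 60n^2 - 55n - 840) + (11n^2 - 44n - 231)
  -5n^3 + 60n^2 - 55n - 840 = (-(5/11)n + 40/11)(11n^2 - 44n - 231) + (0)
Last nonzero remainder: 11n^2 - 44n - 231. Dividing through by 11 gives the monic gcd n^2 - 4n - 21.

n^2 - 4n - 21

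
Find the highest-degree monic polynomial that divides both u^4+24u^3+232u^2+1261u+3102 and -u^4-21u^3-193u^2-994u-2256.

Euclidean algorithm in ℚ[u]:
  u^4+24u^3+232u^2+1261u+3102 = (-1)(-u^4-21u^3-193u^2-994u-2256) + (3u^3+39u^2+267u+846)
  -u^4-21u^3-193u^2-994u-2256 = (-(1/3)u-8/3)(3u^3+39u^2+267u+846) + (0)
Last nonzero remainder: 3u^3+39u^2+267u+846. Dividing through by 3 gives the monic gcd u^3+13u^2+89u+282.

u^3+13u^2+89u+282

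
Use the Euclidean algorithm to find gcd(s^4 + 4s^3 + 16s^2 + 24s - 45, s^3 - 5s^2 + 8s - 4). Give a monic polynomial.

s - 1

Apply the Euclidean algorithm:
  s^4 + 4s^3 + 16s^2 + 24s - 45 = (s + 9)(s^3 - 5s^2 + 8s - 4) + (53s^2 - 44s - 9)
  s^3 - 5s^2 + 8s - 4 = ((1/53)s - 221/2809)(53s^2 - 44s - 9) + ((13225/2809)s - 13225/2809)
  53s^2 - 44s - 9 = ((148877/13225)s + 25281/13225)((13225/2809)s - 13225/2809) + (0)
Last nonzero remainder: (13225/2809)s - 13225/2809. Dividing through by 13225/2809 gives the monic gcd s - 1.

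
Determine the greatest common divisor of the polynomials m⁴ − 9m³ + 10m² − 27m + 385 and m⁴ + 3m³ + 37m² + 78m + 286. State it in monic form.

m² + 3m + 11

By polynomial division,
  m⁴ − 9m³ + 10m² − 27m + 385 = (m⁴ + 3m³ + 37m² + 78m + 286) + (−12m³ − 27m² − 105m + 99)
  m⁴ + 3m³ + 37m² + 78m + 286 = (−(1/12)m − 1/16)(−12m³ − 27m² − 105m + 99) + ((425/16)m² + (1275/16)m + 4675/16)
  −12m³ − 27m² − 105m + 99 = (−(192/425)m + 144/425)((425/16)m² + (1275/16)m + 4675/16) + (0)
Last nonzero remainder: (425/16)m² + (1275/16)m + 4675/16. Dividing through by 425/16 gives the monic gcd m² + 3m + 11.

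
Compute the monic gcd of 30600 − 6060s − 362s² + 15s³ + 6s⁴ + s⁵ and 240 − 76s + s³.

−60 + 4s + s²

Apply the Euclidean algorithm:
  s⁵ + 6s⁴ + 15s³ − 362s² − 6060s + 30600 = (s² + 6s + 91)(s³ − 76s + 240) + (−146s² − 584s + 8760)
  s³ − 76s + 240 = (−(1/146)s + 2/73)(−146s² − 584s + 8760) + (0)
Last nonzero remainder: −146s² − 584s + 8760. Dividing through by −146 gives the monic gcd s² + 4s − 60.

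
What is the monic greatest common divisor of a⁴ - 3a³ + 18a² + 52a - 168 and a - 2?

a - 2

Euclidean algorithm in ℚ[a]:
  a⁴ - 3a³ + 18a² + 52a - 168 = (a³ - a² + 16a + 84)(a - 2) + (0)
The last nonzero remainder a - 2 is already monic.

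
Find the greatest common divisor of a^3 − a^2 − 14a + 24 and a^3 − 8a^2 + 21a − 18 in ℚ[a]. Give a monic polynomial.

a^2 − 5a + 6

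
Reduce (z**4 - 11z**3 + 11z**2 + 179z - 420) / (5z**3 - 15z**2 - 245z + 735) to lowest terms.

(z**2 - z - 20)/(5z + 35)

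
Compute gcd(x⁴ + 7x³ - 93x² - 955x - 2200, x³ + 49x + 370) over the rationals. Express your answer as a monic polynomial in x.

x + 5

Apply the Euclidean algorithm:
  x⁴ + 7x³ - 93x² - 955x - 2200 = (x + 7)(x³ + 49x + 370) + (-142x² - 1668x - 4790)
  x³ + 49x + 370 = (-(1/142)x + 417/5041)(-142x² - 1668x - 4790) + ((772520/5041)x + 3862600/5041)
  -142x² - 1668x - 4790 = (-(357911/386260)x - 2414639/386260)((772520/5041)x + 3862600/5041) + (0)
Last nonzero remainder: (772520/5041)x + 3862600/5041. Dividing through by 772520/5041 gives the monic gcd x + 5.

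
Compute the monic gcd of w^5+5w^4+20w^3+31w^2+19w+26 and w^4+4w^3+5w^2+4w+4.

w^3+2w^2+w+2

Repeated division with remainder:
  w^5+5w^4+20w^3+31w^2+19w+26 = (w+1)(w^4+4w^3+5w^2+4w+4) + (11w^3+22w^2+11w+22)
  w^4+4w^3+5w^2+4w+4 = ((1/11)w+2/11)(11w^3+22w^2+11w+22) + (0)
Last nonzero remainder: 11w^3+22w^2+11w+22. Dividing through by 11 gives the monic gcd w^3+2w^2+w+2.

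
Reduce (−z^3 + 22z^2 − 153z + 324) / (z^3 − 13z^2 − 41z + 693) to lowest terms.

By polynomial division,
  −z^3 + 22z^2 − 153z + 324 = (−1)(z^3 − 13z^2 − 41z + 693) + (9z^2 − 194z + 1017)
  z^3 − 13z^2 − 41z + 693 = ((1/9)z + 77/81)(9z^2 − 194z + 1017) + ((2464/81)z − 2464/9)
  9z^2 − 194z + 1017 = ((729/2464)z − 9153/2464)((2464/81)z − 2464/9) + (0)
Last nonzero remainder: (2464/81)z − 2464/9. Dividing through by 2464/81 gives the monic gcd z − 9.
Cancel z − 9 from numerator and denominator to get the reduced form.

(−z^2 + 13z − 36)/(z^2 − 4z − 77)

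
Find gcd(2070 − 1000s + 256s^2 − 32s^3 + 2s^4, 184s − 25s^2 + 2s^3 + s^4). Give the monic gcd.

Repeated division with remainder:
  2s^4 − 32s^3 + 256s^2 − 1000s + 2070 = (2)(s^4 + 2s^3 − 25s^2 + 184s) + (−36s^3 + 306s^2 − 1368s + 2070)
  s^4 + 2s^3 − 25s^2 + 184s = (−(1/36)s − 7/24)(−36s^3 + 306s^2 − 1368s + 2070) + ((105/4)s^2 − (315/2)s + 2415/4)
  −36s^3 + 306s^2 − 1368s + 2070 = (−(48/35)s + 24/7)((105/4)s^2 − (315/2)s + 2415/4) + (0)
Last nonzero remainder: (105/4)s^2 − (315/2)s + 2415/4. Dividing through by 105/4 gives the monic gcd s^2 − 6s + 23.

23 − 6s + s^2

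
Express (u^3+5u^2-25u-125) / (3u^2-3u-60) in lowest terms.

(u^2+10u+25)/(3u+12)

By polynomial division,
  u^3+5u^2-25u-125 = ((1/3)u+2)(3u^2-3u-60) + (u-5)
  3u^2-3u-60 = (3u+12)(u-5) + (0)
The last nonzero remainder u-5 is already monic.
Cancel u-5 from numerator and denominator to get the reduced form.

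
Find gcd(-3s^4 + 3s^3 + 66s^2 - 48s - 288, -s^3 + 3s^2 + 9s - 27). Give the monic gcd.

s - 3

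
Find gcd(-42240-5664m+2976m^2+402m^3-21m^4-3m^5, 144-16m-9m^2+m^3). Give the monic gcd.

Repeated division with remainder:
  -3m^5-21m^4+402m^3+2976m^2-5664m-42240 = (-3m^2-48m-78)(m^3-9m^2-16m+144) + (1938m^2-31008)
  m^3-9m^2-16m+144 = ((1/1938)m-3/646)(1938m^2-31008) + (0)
Last nonzero remainder: 1938m^2-31008. Dividing through by 1938 gives the monic gcd m^2-16.

-16+m^2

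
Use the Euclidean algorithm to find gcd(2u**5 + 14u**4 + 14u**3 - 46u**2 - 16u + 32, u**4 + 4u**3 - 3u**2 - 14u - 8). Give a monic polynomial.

Apply the Euclidean algorithm:
  2u**5 + 14u**4 + 14u**3 - 46u**2 - 16u + 32 = (2u + 6)(u**4 + 4u**3 - 3u**2 - 14u - 8) + (-4u**3 + 84u + 80)
  u**4 + 4u**3 - 3u**2 - 14u - 8 = (-(1/4)u - 1)(-4u**3 + 84u + 80) + (18u**2 + 90u + 72)
  -4u**3 + 84u + 80 = (-(2/9)u + 10/9)(18u**2 + 90u + 72) + (0)
Last nonzero remainder: 18u**2 + 90u + 72. Dividing through by 18 gives the monic gcd u**2 + 5u + 4.

u**2 + 5u + 4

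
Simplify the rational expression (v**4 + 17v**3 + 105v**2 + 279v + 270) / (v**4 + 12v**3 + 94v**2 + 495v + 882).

(v**2 + 8v + 15)/(v**2 + 3v + 49)

Repeated division with remainder:
  v**4 + 17v**3 + 105v**2 + 279v + 270 = (v**4 + 12v**3 + 94v**2 + 495v + 882) + (5v**3 + 11v**2 - 216v - 612)
  v**4 + 12v**3 + 94v**2 + 495v + 882 = ((1/5)v + 49/25)(5v**3 + 11v**2 - 216v - 612) + ((2891/25)v**2 + (26019/25)v + 52038/25)
  5v**3 + 11v**2 - 216v - 612 = ((125/2891)v - 850/2891)((2891/25)v**2 + (26019/25)v + 52038/25) + (0)
Last nonzero remainder: (2891/25)v**2 + (26019/25)v + 52038/25. Dividing through by 2891/25 gives the monic gcd v**2 + 9v + 18.
Cancel v**2 + 9v + 18 from numerator and denominator to get the reduced form.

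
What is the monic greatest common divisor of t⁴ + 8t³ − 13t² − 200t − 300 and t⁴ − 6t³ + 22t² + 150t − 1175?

By polynomial division,
  t⁴ + 8t³ − 13t² − 200t − 300 = (t⁴ − 6t³ + 22t² + 150t − 1175) + (14t³ − 35t² − 350t + 875)
  t⁴ − 6t³ + 22t² + 150t − 1175 = ((1/14)t − 1/4)(14t³ − 35t² − 350t + 875) + ((153/4)t² − 3825/4)
  14t³ − 35t² − 350t + 875 = ((56/153)t − 140/153)((153/4)t² − 3825/4) + (0)
Last nonzero remainder: (153/4)t² − 3825/4. Dividing through by 153/4 gives the monic gcd t² − 25.

t² − 25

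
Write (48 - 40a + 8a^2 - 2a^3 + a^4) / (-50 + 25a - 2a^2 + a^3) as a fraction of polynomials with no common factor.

Euclidean algorithm in ℚ[a]:
  a^4 - 2a^3 + 8a^2 - 40a + 48 = (a)(a^3 - 2a^2 + 25a - 50) + (-17a^2 + 10a + 48)
  a^3 - 2a^2 + 25a - 50 = (-(1/17)a + 24/289)(-17a^2 + 10a + 48) + ((7801/289)a - 15602/289)
  -17a^2 + 10a + 48 = (-(4913/7801)a - 6936/7801)((7801/289)a - 15602/289) + (0)
Last nonzero remainder: (7801/289)a - 15602/289. Dividing through by 7801/289 gives the monic gcd a - 2.
Cancel a - 2 from numerator and denominator to get the reduced form.

(-24 + 8a + a^3)/(25 + a^2)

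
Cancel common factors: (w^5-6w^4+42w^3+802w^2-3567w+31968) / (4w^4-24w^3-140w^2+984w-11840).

Repeated division with remainder:
  w^5-6w^4+42w^3+802w^2-3567w+31968 = ((1/4)w)(4w^4-24w^3-140w^2+984w-11840) + (77w^3+556w^2-607w+31968)
  4w^4-24w^3-140w^2+984w-11840 = ((4/77)w-4072/5929)(77w^3+556w^2-607w+31968) + ((1620928/5929)w^2-(6483712/5929)w+59974336/5929)
  77w^3+556w^2-607w+31968 = ((456533/1620928)w+160083/50654)((1620928/5929)w^2-(6483712/5929)w+59974336/5929) + (0)
Last nonzero remainder: (1620928/5929)w^2-(6483712/5929)w+59974336/5929. Dividing through by 1620928/5929 gives the monic gcd w^2-4w+37.
Cancel w^2-4w+37 from numerator and denominator to get the reduced form.

(w^3-2w^2-3w+864)/(4w^2-8w-320)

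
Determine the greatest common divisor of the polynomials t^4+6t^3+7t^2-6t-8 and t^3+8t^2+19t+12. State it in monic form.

Repeated division with remainder:
  t^4+6t^3+7t^2-6t-8 = (t-2)(t^3+8t^2+19t+12) + (4t^2+20t+16)
  t^3+8t^2+19t+12 = ((1/4)t+3/4)(4t^2+20t+16) + (0)
Last nonzero remainder: 4t^2+20t+16. Dividing through by 4 gives the monic gcd t^2+5t+4.

t^2+5t+4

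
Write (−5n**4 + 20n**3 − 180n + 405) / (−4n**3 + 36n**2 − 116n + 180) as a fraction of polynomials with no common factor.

(5n**2 − 45)/(4n − 20)

Apply the Euclidean algorithm:
  −5n**4 + 20n**3 − 180n + 405 = ((5/4)n + 25/4)(−4n**3 + 36n**2 − 116n + 180) + (−80n**2 + 320n − 720)
  −4n**3 + 36n**2 − 116n + 180 = ((1/20)n − 1/4)(−80n**2 + 320n − 720) + (0)
Last nonzero remainder: −80n**2 + 320n − 720. Dividing through by −80 gives the monic gcd n**2 − 4n + 9.
Cancel n**2 − 4n + 9 from numerator and denominator to get the reduced form.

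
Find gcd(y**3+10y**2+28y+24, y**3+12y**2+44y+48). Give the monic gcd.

Apply the Euclidean algorithm:
  y**3+10y**2+28y+24 = (y**3+12y**2+44y+48) + (−2y**2−16y−24)
  y**3+12y**2+44y+48 = (−(1/2)y−2)(−2y**2−16y−24) + (0)
Last nonzero remainder: −2y**2−16y−24. Dividing through by −2 gives the monic gcd y**2+8y+12.

y**2+8y+12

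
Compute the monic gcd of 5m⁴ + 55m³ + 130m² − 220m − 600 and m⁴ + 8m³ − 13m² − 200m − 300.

Euclidean algorithm in ℚ[m]:
  5m⁴ + 55m³ + 130m² − 220m − 600 = (5)(m⁴ + 8m³ − 13m² − 200m − 300) + (15m³ + 195m² + 780m + 900)
  m⁴ + 8m³ − 13m² − 200m − 300 = ((1/15)m − 1/3)(15m³ + 195m² + 780m + 900) + (0)
Last nonzero remainder: 15m³ + 195m² + 780m + 900. Dividing through by 15 gives the monic gcd m³ + 13m² + 52m + 60.

m³ + 13m² + 52m + 60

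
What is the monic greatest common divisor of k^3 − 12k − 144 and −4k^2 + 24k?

k − 6

Repeated division with remainder:
  k^3 − 12k − 144 = (−(1/4)k − 3/2)(−4k^2 + 24k) + (24k − 144)
  −4k^2 + 24k = (−(1/6)k)(24k − 144) + (0)
Last nonzero remainder: 24k − 144. Dividing through by 24 gives the monic gcd k − 6.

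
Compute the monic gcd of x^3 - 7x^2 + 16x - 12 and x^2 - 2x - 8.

1

By polynomial division,
  x^3 - 7x^2 + 16x - 12 = (x - 5)(x^2 - 2x - 8) + (14x - 52)
  x^2 - 2x - 8 = ((1/14)x + 6/49)(14x - 52) + (-80/49)
  14x - 52 = (-(343/40)x + 637/20)(-80/49) + (0)
The last nonzero remainder is the constant -80/49, so the polynomials are coprime and gcd = 1.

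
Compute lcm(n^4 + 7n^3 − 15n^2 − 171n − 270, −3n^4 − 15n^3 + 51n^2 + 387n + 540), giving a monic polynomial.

Repeated division with remainder:
  n^4 + 7n^3 − 15n^2 − 171n − 270 = (−1/3)(−3n^4 − 15n^3 + 51n^2 + 387n + 540) + (2n^3 + 2n^2 − 42n − 90)
  −3n^4 − 15n^3 + 51n^2 + 387n + 540 = (−(3/2)n − 6)(2n^3 + 2n^2 − 42n − 90) + (0)
Last nonzero remainder: 2n^3 + 2n^2 − 42n − 90. Dividing through by 2 gives the monic gcd n^3 + n^2 − 21n − 45.
Then lcm(f, g) = f·g / gcd(f, g); expanding and making the result monic gives the answer.

n^5 + 11n^4 + 13n^3 − 231n^2 − 954n − 1080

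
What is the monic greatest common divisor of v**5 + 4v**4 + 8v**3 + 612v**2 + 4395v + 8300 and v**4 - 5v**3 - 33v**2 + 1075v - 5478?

Apply the Euclidean algorithm:
  v**5 + 4v**4 + 8v**3 + 612v**2 + 4395v + 8300 = (v + 9)(v**4 - 5v**3 - 33v**2 + 1075v - 5478) + (86v**3 - 166v**2 + 198v + 57602)
  v**4 - 5v**3 - 33v**2 + 1075v - 5478 = ((1/86)v - 66/1849)(86v**3 - 166v**2 + 198v + 57602) + (-(76230/1849)v**2 + (762300/1849)v - 6327090/1849)
  86v**3 - 166v**2 + 198v + 57602 = (-(79507/38115)v - 641603/38115)(-(76230/1849)v**2 + (762300/1849)v - 6327090/1849) + (0)
Last nonzero remainder: -(76230/1849)v**2 + (762300/1849)v - 6327090/1849. Dividing through by -76230/1849 gives the monic gcd v**2 - 10v + 83.

v**2 - 10v + 83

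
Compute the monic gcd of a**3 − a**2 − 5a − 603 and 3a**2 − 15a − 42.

Apply the Euclidean algorithm:
  a**3 − a**2 − 5a − 603 = ((1/3)a + 4/3)(3a**2 − 15a − 42) + (29a − 547)
  3a**2 − 15a − 42 = ((3/29)a + 1206/841)(29a − 547) + (624360/841)
  29a − 547 = ((24389/624360)a − 460027/624360)(624360/841) + (0)
The last nonzero remainder is the constant 624360/841, so the polynomials are coprime and gcd = 1.

1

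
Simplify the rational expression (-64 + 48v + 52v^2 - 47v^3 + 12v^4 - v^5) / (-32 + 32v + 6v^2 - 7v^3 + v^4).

(4 + 3v - v^2)/(2 + v)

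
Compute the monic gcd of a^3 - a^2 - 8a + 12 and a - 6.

1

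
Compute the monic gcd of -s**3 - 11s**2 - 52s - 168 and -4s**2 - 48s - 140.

s + 7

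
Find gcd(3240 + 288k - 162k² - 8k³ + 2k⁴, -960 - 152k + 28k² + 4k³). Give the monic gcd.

By polynomial division,
  2k⁴ - 8k³ - 162k² + 288k + 3240 = ((1/2)k - 11/2)(4k³ + 28k² - 152k - 960) + (68k² - 68k - 2040)
  4k³ + 28k² - 152k - 960 = ((1/17)k + 8/17)(68k² - 68k - 2040) + (0)
Last nonzero remainder: 68k² - 68k - 2040. Dividing through by 68 gives the monic gcd k² - k - 30.

-30 - k + k²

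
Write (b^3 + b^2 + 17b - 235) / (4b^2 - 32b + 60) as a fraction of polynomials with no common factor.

By polynomial division,
  b^3 + b^2 + 17b - 235 = ((1/4)b + 9/4)(4b^2 - 32b + 60) + (74b - 370)
  4b^2 - 32b + 60 = ((2/37)b - 6/37)(74b - 370) + (0)
Last nonzero remainder: 74b - 370. Dividing through by 74 gives the monic gcd b - 5.
Cancel b - 5 from numerator and denominator to get the reduced form.

(b^2 + 6b + 47)/(4b - 12)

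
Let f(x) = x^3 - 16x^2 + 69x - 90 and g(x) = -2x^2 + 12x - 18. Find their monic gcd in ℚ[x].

x^2 - 6x + 9

Apply the Euclidean algorithm:
  x^3 - 16x^2 + 69x - 90 = (-(1/2)x + 5)(-2x^2 + 12x - 18) + (0)
Last nonzero remainder: -2x^2 + 12x - 18. Dividing through by -2 gives the monic gcd x^2 - 6x + 9.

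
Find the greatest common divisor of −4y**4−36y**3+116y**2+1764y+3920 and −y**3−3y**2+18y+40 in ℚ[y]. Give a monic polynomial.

Euclidean algorithm in ℚ[y]:
  −4y**4−36y**3+116y**2+1764y+3920 = (4y+24)(−y**3−3y**2+18y+40) + (116y**2+1172y+2960)
  −y**3−3y**2+18y+40 = (−(1/116)y+103/1682)(116y**2+1172y+2960) + (−(23760/841)y−118800/841)
  116y**2+1172y+2960 = (−(24389/5940)y−31117/1485)(−(23760/841)y−118800/841) + (0)
Last nonzero remainder: −(23760/841)y−118800/841. Dividing through by −23760/841 gives the monic gcd y+5.

y+5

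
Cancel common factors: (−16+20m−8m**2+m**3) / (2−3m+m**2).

Apply the Euclidean algorithm:
  m**3−8m**2+20m−16 = (m−5)(m**2−3m+2) + (3m−6)
  m**2−3m+2 = ((1/3)m−1/3)(3m−6) + (0)
Last nonzero remainder: 3m−6. Dividing through by 3 gives the monic gcd m−2.
Cancel m−2 from numerator and denominator to get the reduced form.

(8−6m+m**2)/(−1+m)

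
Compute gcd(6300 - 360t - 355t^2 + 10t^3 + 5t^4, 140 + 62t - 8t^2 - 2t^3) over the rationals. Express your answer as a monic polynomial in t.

-35 + 2t + t^2

Repeated division with remainder:
  5t^4 + 10t^3 - 355t^2 - 360t + 6300 = (-(5/2)t + 5)(-2t^3 - 8t^2 + 62t + 140) + (-160t^2 - 320t + 5600)
  -2t^3 - 8t^2 + 62t + 140 = ((1/80)t + 1/40)(-160t^2 - 320t + 5600) + (0)
Last nonzero remainder: -160t^2 - 320t + 5600. Dividing through by -160 gives the monic gcd t^2 + 2t - 35.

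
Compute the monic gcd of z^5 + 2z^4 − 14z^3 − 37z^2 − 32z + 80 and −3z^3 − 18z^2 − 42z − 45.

z^2 + 3z + 5

Apply the Euclidean algorithm:
  z^5 + 2z^4 − 14z^3 − 37z^2 − 32z + 80 = (−(1/3)z^2 + (4/3)z + 4/3)(−3z^3 − 18z^2 − 42z − 45) + (28z^2 + 84z + 140)
  −3z^3 − 18z^2 − 42z − 45 = (−(3/28)z − 9/28)(28z^2 + 84z + 140) + (0)
Last nonzero remainder: 28z^2 + 84z + 140. Dividing through by 28 gives the monic gcd z^2 + 3z + 5.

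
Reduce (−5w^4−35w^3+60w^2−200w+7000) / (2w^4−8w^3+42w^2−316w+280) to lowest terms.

Apply the Euclidean algorithm:
  −5w^4−35w^3+60w^2−200w+7000 = (−5/2)(2w^4−8w^3+42w^2−316w+280) + (−55w^3+165w^2−990w+7700)
  2w^4−8w^3+42w^2−316w+280 = (−(2/55)w+2/55)(−55w^3+165w^2−990w+7700) + (0)
Last nonzero remainder: −55w^3+165w^2−990w+7700. Dividing through by −55 gives the monic gcd w^3−3w^2+18w−140.
Cancel w^3−3w^2+18w−140 from numerator and denominator to get the reduced form.

(−5w−50)/(2w−2)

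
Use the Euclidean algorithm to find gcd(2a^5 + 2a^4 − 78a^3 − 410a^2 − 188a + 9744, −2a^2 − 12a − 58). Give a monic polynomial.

Apply the Euclidean algorithm:
  2a^5 + 2a^4 − 78a^3 − 410a^2 − 188a + 9744 = (−a^3 + 5a^2 + 38a − 168)(−2a^2 − 12a − 58) + (0)
Last nonzero remainder: −2a^2 − 12a − 58. Dividing through by −2 gives the monic gcd a^2 + 6a + 29.

a^2 + 6a + 29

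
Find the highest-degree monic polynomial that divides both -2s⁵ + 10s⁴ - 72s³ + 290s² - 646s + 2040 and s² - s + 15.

s² - s + 15

Apply the Euclidean algorithm:
  -2s⁵ + 10s⁴ - 72s³ + 290s² - 646s + 2040 = (-2s³ + 8s² - 34s + 136)(s² - s + 15) + (0)
The last nonzero remainder s² - s + 15 is already monic.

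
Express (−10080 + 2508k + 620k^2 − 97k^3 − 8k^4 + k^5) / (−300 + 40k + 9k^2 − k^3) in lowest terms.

(−168 + 53k + 4k^2 − k^3)/(−5 + k)

By polynomial division,
  k^5 − 8k^4 − 97k^3 + 620k^2 + 2508k − 10080 = (−k^2 − k + 48)(−k^3 + 9k^2 + 40k − 300) + (−72k^2 + 288k + 4320)
  −k^3 + 9k^2 + 40k − 300 = ((1/72)k − 5/72)(−72k^2 + 288k + 4320) + (0)
Last nonzero remainder: −72k^2 + 288k + 4320. Dividing through by −72 gives the monic gcd k^2 − 4k − 60.
Cancel k^2 − 4k − 60 from numerator and denominator to get the reduced form.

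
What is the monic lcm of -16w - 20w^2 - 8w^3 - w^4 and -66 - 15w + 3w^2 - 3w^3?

176w + 172w^2 + 44w^3 + 7w^4 + 5w^5 + w^6

Repeated division with remainder:
  -w^4 - 8w^3 - 20w^2 - 16w = ((1/3)w + 3)(-3w^3 + 3w^2 - 15w - 66) + (-24w^2 + 51w + 198)
  -3w^3 + 3w^2 - 15w - 66 = ((1/8)w + 9/64)(-24w^2 + 51w + 198) + (-(3003/64)w - 3003/32)
  -24w^2 + 51w + 198 = ((512/1001)w - 192/91)(-(3003/64)w - 3003/32) + (0)
Last nonzero remainder: -(3003/64)w - 3003/32. Dividing through by -3003/64 gives the monic gcd w + 2.
Then lcm(f, g) = f·g / gcd(f, g); expanding and making the result monic gives the answer.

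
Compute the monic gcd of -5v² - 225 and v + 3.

Repeated division with remainder:
  -5v² - 225 = (-5v + 15)(v + 3) + (-270)
  v + 3 = (-(1/270)v - 1/90)(-270) + (0)
The last nonzero remainder is the constant -270, so the polynomials are coprime and gcd = 1.

1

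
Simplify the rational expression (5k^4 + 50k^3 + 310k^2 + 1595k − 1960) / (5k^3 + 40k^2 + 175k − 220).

Euclidean algorithm in ℚ[k]:
  5k^4 + 50k^3 + 310k^2 + 1595k − 1960 = (k + 2)(5k^3 + 40k^2 + 175k − 220) + (55k^2 + 1465k − 1520)
  5k^3 + 40k^2 + 175k − 220 = ((1/11)k − 205/121)(55k^2 + 1465k − 1520) + ((338220/121)k − 338220/121)
  55k^2 + 1465k − 1520 = ((1331/67644)k + 9196/16911)((338220/121)k − 338220/121) + (0)
Last nonzero remainder: (338220/121)k − 338220/121. Dividing through by 338220/121 gives the monic gcd k − 1.
Cancel k − 1 from numerator and denominator to get the reduced form.

(k^3 + 11k^2 + 73k + 392)/(k^2 + 9k + 44)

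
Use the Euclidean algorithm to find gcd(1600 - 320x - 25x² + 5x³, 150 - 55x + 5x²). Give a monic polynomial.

Apply the Euclidean algorithm:
  5x³ - 25x² - 320x + 1600 = (x + 6)(5x² - 55x + 150) + (-140x + 700)
  5x² - 55x + 150 = (-(1/28)x + 3/14)(-140x + 700) + (0)
Last nonzero remainder: -140x + 700. Dividing through by -140 gives the monic gcd x - 5.

-5 + x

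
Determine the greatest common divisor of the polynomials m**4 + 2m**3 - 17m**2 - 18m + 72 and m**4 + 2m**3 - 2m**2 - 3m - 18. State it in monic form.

m**2 + m - 6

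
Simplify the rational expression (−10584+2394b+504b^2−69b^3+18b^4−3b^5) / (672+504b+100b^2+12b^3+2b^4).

(−63+30b−3b^2)/(4+2b)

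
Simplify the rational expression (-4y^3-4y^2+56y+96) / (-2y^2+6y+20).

Euclidean algorithm in ℚ[y]:
  -4y^3-4y^2+56y+96 = (2y+8)(-2y^2+6y+20) + (-32y-64)
  -2y^2+6y+20 = ((1/16)y-5/16)(-32y-64) + (0)
Last nonzero remainder: -32y-64. Dividing through by -32 gives the monic gcd y+2.
Cancel y+2 from numerator and denominator to get the reduced form.

(2y^2-2y-24)/(y-5)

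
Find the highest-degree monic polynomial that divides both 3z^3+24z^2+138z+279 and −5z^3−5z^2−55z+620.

Euclidean algorithm in ℚ[z]:
  3z^3+24z^2+138z+279 = (−3/5)(−5z^3−5z^2−55z+620) + (21z^2+105z+651)
  −5z^3−5z^2−55z+620 = (−(5/21)z+20/21)(21z^2+105z+651) + (0)
Last nonzero remainder: 21z^2+105z+651. Dividing through by 21 gives the monic gcd z^2+5z+31.

z^2+5z+31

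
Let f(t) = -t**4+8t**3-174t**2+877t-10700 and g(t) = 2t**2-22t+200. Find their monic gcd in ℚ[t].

By polynomial division,
  -t**4+8t**3-174t**2+877t-10700 = (-(1/2)t**2-(3/2)t-107/2)(2t**2-22t+200) + (0)
Last nonzero remainder: 2t**2-22t+200. Dividing through by 2 gives the monic gcd t**2-11t+100.

t**2-11t+100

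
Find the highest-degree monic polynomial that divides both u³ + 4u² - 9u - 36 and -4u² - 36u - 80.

u + 4

Euclidean algorithm in ℚ[u]:
  u³ + 4u² - 9u - 36 = (-(1/4)u + 5/4)(-4u² - 36u - 80) + (16u + 64)
  -4u² - 36u - 80 = (-(1/4)u - 5/4)(16u + 64) + (0)
Last nonzero remainder: 16u + 64. Dividing through by 16 gives the monic gcd u + 4.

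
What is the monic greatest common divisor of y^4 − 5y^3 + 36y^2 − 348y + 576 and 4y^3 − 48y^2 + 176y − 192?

y^2 − 8y + 12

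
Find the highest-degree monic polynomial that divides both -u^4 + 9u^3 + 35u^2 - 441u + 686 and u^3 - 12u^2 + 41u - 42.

u^2 - 9u + 14

Repeated division with remainder:
  -u^4 + 9u^3 + 35u^2 - 441u + 686 = (-u - 3)(u^3 - 12u^2 + 41u - 42) + (40u^2 - 360u + 560)
  u^3 - 12u^2 + 41u - 42 = ((1/40)u - 3/40)(40u^2 - 360u + 560) + (0)
Last nonzero remainder: 40u^2 - 360u + 560. Dividing through by 40 gives the monic gcd u^2 - 9u + 14.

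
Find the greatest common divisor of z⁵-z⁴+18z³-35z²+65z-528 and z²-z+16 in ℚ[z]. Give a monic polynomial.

z²-z+16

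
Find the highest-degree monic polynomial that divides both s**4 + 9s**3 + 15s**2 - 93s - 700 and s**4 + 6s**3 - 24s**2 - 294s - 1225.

s**3 + 13s**2 + 67s + 175

Euclidean algorithm in ℚ[s]:
  s**4 + 9s**3 + 15s**2 - 93s - 700 = (s**4 + 6s**3 - 24s**2 - 294s - 1225) + (3s**3 + 39s**2 + 201s + 525)
  s**4 + 6s**3 - 24s**2 - 294s - 1225 = ((1/3)s - 7/3)(3s**3 + 39s**2 + 201s + 525) + (0)
Last nonzero remainder: 3s**3 + 39s**2 + 201s + 525. Dividing through by 3 gives the monic gcd s**3 + 13s**2 + 67s + 175.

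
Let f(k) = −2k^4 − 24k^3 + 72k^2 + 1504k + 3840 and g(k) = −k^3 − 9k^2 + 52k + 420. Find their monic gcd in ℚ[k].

k^2 + 16k + 60

Apply the Euclidean algorithm:
  −2k^4 − 24k^3 + 72k^2 + 1504k + 3840 = (2k + 6)(−k^3 − 9k^2 + 52k + 420) + (22k^2 + 352k + 1320)
  −k^3 − 9k^2 + 52k + 420 = (−(1/22)k + 7/22)(22k^2 + 352k + 1320) + (0)
Last nonzero remainder: 22k^2 + 352k + 1320. Dividing through by 22 gives the monic gcd k^2 + 16k + 60.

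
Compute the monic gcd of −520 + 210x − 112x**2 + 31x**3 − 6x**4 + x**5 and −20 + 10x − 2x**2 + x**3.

Apply the Euclidean algorithm:
  x**5 − 6x**4 + 31x**3 − 112x**2 + 210x − 520 = (x**2 − 4x + 13)(x**3 − 2x**2 + 10x − 20) + (−26x**2 − 260)
  x**3 − 2x**2 + 10x − 20 = (−(1/26)x + 1/13)(−26x**2 − 260) + (0)
Last nonzero remainder: −26x**2 − 260. Dividing through by −26 gives the monic gcd x**2 + 10.

10 + x**2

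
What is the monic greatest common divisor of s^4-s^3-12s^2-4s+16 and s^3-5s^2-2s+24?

Repeated division with remainder:
  s^4-s^3-12s^2-4s+16 = (s+4)(s^3-5s^2-2s+24) + (10s^2-20s-80)
  s^3-5s^2-2s+24 = ((1/10)s-3/10)(10s^2-20s-80) + (0)
Last nonzero remainder: 10s^2-20s-80. Dividing through by 10 gives the monic gcd s^2-2s-8.

s^2-2s-8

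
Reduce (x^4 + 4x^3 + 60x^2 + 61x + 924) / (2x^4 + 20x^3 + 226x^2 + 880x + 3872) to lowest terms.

By polynomial division,
  x^4 + 4x^3 + 60x^2 + 61x + 924 = (1/2)(2x^4 + 20x^3 + 226x^2 + 880x + 3872) + (-6x^3 - 53x^2 - 379x - 1012)
  2x^4 + 20x^3 + 226x^2 + 880x + 3872 = (-(1/3)x - 7/18)(-6x^3 - 53x^2 - 379x - 1012) + ((1423/18)x^2 + (7115/18)x + 31306/9)
  -6x^3 - 53x^2 - 379x - 1012 = (-(108/1423)x - 414/1423)((1423/18)x^2 + (7115/18)x + 31306/9) + (0)
Last nonzero remainder: (1423/18)x^2 + (7115/18)x + 31306/9. Dividing through by 1423/18 gives the monic gcd x^2 + 5x + 44.
Cancel x^2 + 5x + 44 from numerator and denominator to get the reduced form.

(x^2 - x + 21)/(2x^2 + 10x + 88)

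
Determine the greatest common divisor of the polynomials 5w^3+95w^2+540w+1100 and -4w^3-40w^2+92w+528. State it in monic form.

w+11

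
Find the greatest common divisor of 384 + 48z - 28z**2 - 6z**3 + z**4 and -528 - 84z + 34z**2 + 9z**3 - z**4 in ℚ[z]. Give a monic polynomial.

Repeated division with remainder:
  z**4 - 6z**3 - 28z**2 + 48z + 384 = (-1)(-z**4 + 9z**3 + 34z**2 - 84z - 528) + (3z**3 + 6z**2 - 36z - 144)
  -z**4 + 9z**3 + 34z**2 - 84z - 528 = (-(1/3)z + 11/3)(3z**3 + 6z**2 - 36z - 144) + (0)
Last nonzero remainder: 3z**3 + 6z**2 - 36z - 144. Dividing through by 3 gives the monic gcd z**3 + 2z**2 - 12z - 48.

-48 - 12z + 2z**2 + z**3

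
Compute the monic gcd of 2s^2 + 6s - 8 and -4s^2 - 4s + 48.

Apply the Euclidean algorithm:
  2s^2 + 6s - 8 = (-1/2)(-4s^2 - 4s + 48) + (4s + 16)
  -4s^2 - 4s + 48 = (-s + 3)(4s + 16) + (0)
Last nonzero remainder: 4s + 16. Dividing through by 4 gives the monic gcd s + 4.

s + 4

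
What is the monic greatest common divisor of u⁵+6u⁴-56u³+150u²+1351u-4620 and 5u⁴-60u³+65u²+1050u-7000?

u³-2u²-7u+140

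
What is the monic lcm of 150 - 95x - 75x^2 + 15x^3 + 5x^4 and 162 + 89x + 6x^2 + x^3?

Repeated division with remainder:
  5x^4 + 15x^3 - 75x^2 - 95x + 150 = (5x - 15)(x^3 + 6x^2 + 89x + 162) + (-430x^2 + 430x + 2580)
  x^3 + 6x^2 + 89x + 162 = (-(1/430)x - 7/430)(-430x^2 + 430x + 2580) + (102x + 204)
  -430x^2 + 430x + 2580 = (-(215/51)x + 215/17)(102x + 204) + (0)
Last nonzero remainder: 102x + 204. Dividing through by 102 gives the monic gcd x + 2.
Then lcm(f, g) = f·g / gcd(f, g); expanding and making the result monic gives the answer.

2430 - 1419x - 1261x^2 + 164x^3 + 78x^4 + 7x^5 + x^6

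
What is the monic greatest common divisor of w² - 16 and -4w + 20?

Repeated division with remainder:
  w² - 16 = (-(1/4)w - 5/4)(-4w + 20) + (9)
  -4w + 20 = (-(4/9)w + 20/9)(9) + (0)
The last nonzero remainder is the constant 9, so the polynomials are coprime and gcd = 1.

1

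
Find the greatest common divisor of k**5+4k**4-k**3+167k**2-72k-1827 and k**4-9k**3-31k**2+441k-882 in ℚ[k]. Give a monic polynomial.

k**2+4k-21

Repeated division with remainder:
  k**5+4k**4-k**3+167k**2-72k-1827 = (k+13)(k**4-9k**3-31k**2+441k-882) + (147k**3+129k**2-4923k+9639)
  k**4-9k**3-31k**2+441k-882 = ((1/147)k-484/7203)(147k**3+129k**2-4923k+9639) + ((26790/2401)k**2+(107160/2401)k-80370/343)
  147k**3+129k**2-4923k+9639 = ((117649/8930)k-367353/8930)((26790/2401)k**2+(107160/2401)k-80370/343) + (0)
Last nonzero remainder: (26790/2401)k**2+(107160/2401)k-80370/343. Dividing through by 26790/2401 gives the monic gcd k**2+4k-21.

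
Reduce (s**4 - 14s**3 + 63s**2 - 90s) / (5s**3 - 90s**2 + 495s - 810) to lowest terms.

(s**2 - 5s)/(5s - 45)

Apply the Euclidean algorithm:
  s**4 - 14s**3 + 63s**2 - 90s = ((1/5)s + 4/5)(5s**3 - 90s**2 + 495s - 810) + (36s**2 - 324s + 648)
  5s**3 - 90s**2 + 495s - 810 = ((5/36)s - 5/4)(36s**2 - 324s + 648) + (0)
Last nonzero remainder: 36s**2 - 324s + 648. Dividing through by 36 gives the monic gcd s**2 - 9s + 18.
Cancel s**2 - 9s + 18 from numerator and denominator to get the reduced form.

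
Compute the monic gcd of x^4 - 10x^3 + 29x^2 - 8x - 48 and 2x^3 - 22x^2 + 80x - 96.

Repeated division with remainder:
  x^4 - 10x^3 + 29x^2 - 8x - 48 = ((1/2)x + 1/2)(2x^3 - 22x^2 + 80x - 96) + (0)
Last nonzero remainder: 2x^3 - 22x^2 + 80x - 96. Dividing through by 2 gives the monic gcd x^3 - 11x^2 + 40x - 48.

x^3 - 11x^2 + 40x - 48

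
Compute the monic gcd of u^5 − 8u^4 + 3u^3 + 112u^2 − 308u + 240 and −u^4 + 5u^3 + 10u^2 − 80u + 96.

u^3 − u^2 − 14u + 24

Euclidean algorithm in ℚ[u]:
  u^5 − 8u^4 + 3u^3 + 112u^2 − 308u + 240 = (−u + 3)(−u^4 + 5u^3 + 10u^2 − 80u + 96) + (−2u^3 + 2u^2 + 28u − 48)
  −u^4 + 5u^3 + 10u^2 − 80u + 96 = ((1/2)u − 2)(−2u^3 + 2u^2 + 28u − 48) + (0)
Last nonzero remainder: −2u^3 + 2u^2 + 28u − 48. Dividing through by −2 gives the monic gcd u^3 − u^2 − 14u + 24.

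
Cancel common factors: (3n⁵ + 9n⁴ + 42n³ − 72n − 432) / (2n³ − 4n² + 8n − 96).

(3n³ + 3n² − 36)/(2n − 8)

Euclidean algorithm in ℚ[n]:
  3n⁵ + 9n⁴ + 42n³ − 72n − 432 = ((3/2)n² + (15/2)n + 30)(2n³ − 4n² + 8n − 96) + (204n² + 408n + 2448)
  2n³ − 4n² + 8n − 96 = ((1/102)n − 2/51)(204n² + 408n + 2448) + (0)
Last nonzero remainder: 204n² + 408n + 2448. Dividing through by 204 gives the monic gcd n² + 2n + 12.
Cancel n² + 2n + 12 from numerator and denominator to get the reduced form.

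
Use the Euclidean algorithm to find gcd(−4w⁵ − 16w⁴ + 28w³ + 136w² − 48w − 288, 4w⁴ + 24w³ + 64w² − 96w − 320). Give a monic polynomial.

Apply the Euclidean algorithm:
  −4w⁵ − 16w⁴ + 28w³ + 136w² − 48w − 288 = (−w + 2)(4w⁴ + 24w³ + 64w² − 96w − 320) + (44w³ − 88w² − 176w + 352)
  4w⁴ + 24w³ + 64w² − 96w − 320 = ((1/11)w + 8/11)(44w³ − 88w² − 176w + 352) + (144w² − 576)
  44w³ − 88w² − 176w + 352 = ((11/36)w − 11/18)(144w² − 576) + (0)
Last nonzero remainder: 144w² − 576. Dividing through by 144 gives the monic gcd w² − 4.

w² − 4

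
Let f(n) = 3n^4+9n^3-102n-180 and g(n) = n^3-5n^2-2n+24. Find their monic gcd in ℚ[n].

Repeated division with remainder:
  3n^4+9n^3-102n-180 = (3n+24)(n^3-5n^2-2n+24) + (126n^2-126n-756)
  n^3-5n^2-2n+24 = ((1/126)n-2/63)(126n^2-126n-756) + (0)
Last nonzero remainder: 126n^2-126n-756. Dividing through by 126 gives the monic gcd n^2-n-6.

n^2-n-6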